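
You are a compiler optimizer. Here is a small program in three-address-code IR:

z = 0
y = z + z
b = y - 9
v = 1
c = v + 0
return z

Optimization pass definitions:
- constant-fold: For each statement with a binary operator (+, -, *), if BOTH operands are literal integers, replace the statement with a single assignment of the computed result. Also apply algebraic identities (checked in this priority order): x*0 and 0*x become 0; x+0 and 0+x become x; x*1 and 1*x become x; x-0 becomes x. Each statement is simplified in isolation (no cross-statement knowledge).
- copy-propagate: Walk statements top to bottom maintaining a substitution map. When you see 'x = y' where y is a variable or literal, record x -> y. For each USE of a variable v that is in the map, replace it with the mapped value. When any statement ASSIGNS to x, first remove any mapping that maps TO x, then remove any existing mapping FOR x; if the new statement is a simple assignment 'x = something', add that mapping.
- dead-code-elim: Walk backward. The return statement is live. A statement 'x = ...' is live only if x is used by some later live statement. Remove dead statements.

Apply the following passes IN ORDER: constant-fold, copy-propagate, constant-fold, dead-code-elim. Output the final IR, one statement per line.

Initial IR:
  z = 0
  y = z + z
  b = y - 9
  v = 1
  c = v + 0
  return z
After constant-fold (6 stmts):
  z = 0
  y = z + z
  b = y - 9
  v = 1
  c = v
  return z
After copy-propagate (6 stmts):
  z = 0
  y = 0 + 0
  b = y - 9
  v = 1
  c = 1
  return 0
After constant-fold (6 stmts):
  z = 0
  y = 0
  b = y - 9
  v = 1
  c = 1
  return 0
After dead-code-elim (1 stmts):
  return 0

Answer: return 0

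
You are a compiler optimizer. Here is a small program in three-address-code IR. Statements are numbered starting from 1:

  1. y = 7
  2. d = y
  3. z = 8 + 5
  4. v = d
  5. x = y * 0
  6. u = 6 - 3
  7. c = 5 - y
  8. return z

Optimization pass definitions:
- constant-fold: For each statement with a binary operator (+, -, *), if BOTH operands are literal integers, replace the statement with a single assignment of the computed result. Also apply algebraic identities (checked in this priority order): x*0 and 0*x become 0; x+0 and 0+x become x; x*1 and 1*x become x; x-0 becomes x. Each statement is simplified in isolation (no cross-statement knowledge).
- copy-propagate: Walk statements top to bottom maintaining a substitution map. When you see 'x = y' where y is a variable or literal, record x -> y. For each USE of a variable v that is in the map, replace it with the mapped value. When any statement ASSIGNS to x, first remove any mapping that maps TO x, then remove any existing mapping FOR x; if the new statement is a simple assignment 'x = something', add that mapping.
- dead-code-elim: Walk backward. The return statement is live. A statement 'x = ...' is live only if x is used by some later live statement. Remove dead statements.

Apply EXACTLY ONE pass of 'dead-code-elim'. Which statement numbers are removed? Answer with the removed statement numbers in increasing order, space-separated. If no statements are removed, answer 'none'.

Backward liveness scan:
Stmt 1 'y = 7': DEAD (y not in live set [])
Stmt 2 'd = y': DEAD (d not in live set [])
Stmt 3 'z = 8 + 5': KEEP (z is live); live-in = []
Stmt 4 'v = d': DEAD (v not in live set ['z'])
Stmt 5 'x = y * 0': DEAD (x not in live set ['z'])
Stmt 6 'u = 6 - 3': DEAD (u not in live set ['z'])
Stmt 7 'c = 5 - y': DEAD (c not in live set ['z'])
Stmt 8 'return z': KEEP (return); live-in = ['z']
Removed statement numbers: [1, 2, 4, 5, 6, 7]
Surviving IR:
  z = 8 + 5
  return z

Answer: 1 2 4 5 6 7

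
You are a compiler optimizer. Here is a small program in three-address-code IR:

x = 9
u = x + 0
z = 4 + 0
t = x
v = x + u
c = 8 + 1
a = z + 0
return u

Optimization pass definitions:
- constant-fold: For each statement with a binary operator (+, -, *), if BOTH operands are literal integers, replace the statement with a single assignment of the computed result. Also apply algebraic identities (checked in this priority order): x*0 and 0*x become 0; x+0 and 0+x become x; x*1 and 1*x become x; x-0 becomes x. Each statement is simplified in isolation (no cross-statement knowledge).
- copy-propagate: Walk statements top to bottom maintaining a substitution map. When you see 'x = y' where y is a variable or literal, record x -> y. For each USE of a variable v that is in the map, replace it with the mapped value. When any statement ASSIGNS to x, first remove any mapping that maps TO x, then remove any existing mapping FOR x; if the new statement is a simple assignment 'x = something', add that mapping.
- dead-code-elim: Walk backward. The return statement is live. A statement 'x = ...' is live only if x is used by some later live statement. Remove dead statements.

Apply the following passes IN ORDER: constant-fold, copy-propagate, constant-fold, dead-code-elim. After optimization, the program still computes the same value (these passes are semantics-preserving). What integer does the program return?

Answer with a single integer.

Initial IR:
  x = 9
  u = x + 0
  z = 4 + 0
  t = x
  v = x + u
  c = 8 + 1
  a = z + 0
  return u
After constant-fold (8 stmts):
  x = 9
  u = x
  z = 4
  t = x
  v = x + u
  c = 9
  a = z
  return u
After copy-propagate (8 stmts):
  x = 9
  u = 9
  z = 4
  t = 9
  v = 9 + 9
  c = 9
  a = 4
  return 9
After constant-fold (8 stmts):
  x = 9
  u = 9
  z = 4
  t = 9
  v = 18
  c = 9
  a = 4
  return 9
After dead-code-elim (1 stmts):
  return 9
Evaluate:
  x = 9  =>  x = 9
  u = x + 0  =>  u = 9
  z = 4 + 0  =>  z = 4
  t = x  =>  t = 9
  v = x + u  =>  v = 18
  c = 8 + 1  =>  c = 9
  a = z + 0  =>  a = 4
  return u = 9

Answer: 9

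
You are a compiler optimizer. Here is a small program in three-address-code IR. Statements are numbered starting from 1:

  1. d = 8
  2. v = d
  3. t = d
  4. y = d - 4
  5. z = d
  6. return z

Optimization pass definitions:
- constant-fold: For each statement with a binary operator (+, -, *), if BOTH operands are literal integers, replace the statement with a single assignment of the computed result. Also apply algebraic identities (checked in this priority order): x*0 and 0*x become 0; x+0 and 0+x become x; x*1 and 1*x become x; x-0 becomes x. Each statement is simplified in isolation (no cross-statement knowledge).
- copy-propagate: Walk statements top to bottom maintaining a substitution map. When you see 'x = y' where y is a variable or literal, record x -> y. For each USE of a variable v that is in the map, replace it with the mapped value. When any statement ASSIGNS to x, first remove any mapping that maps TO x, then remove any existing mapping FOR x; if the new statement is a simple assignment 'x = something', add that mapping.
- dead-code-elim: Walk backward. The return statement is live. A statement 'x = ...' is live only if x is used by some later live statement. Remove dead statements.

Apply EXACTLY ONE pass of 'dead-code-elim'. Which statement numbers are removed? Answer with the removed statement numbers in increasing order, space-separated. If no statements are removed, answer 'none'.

Answer: 2 3 4

Derivation:
Backward liveness scan:
Stmt 1 'd = 8': KEEP (d is live); live-in = []
Stmt 2 'v = d': DEAD (v not in live set ['d'])
Stmt 3 't = d': DEAD (t not in live set ['d'])
Stmt 4 'y = d - 4': DEAD (y not in live set ['d'])
Stmt 5 'z = d': KEEP (z is live); live-in = ['d']
Stmt 6 'return z': KEEP (return); live-in = ['z']
Removed statement numbers: [2, 3, 4]
Surviving IR:
  d = 8
  z = d
  return z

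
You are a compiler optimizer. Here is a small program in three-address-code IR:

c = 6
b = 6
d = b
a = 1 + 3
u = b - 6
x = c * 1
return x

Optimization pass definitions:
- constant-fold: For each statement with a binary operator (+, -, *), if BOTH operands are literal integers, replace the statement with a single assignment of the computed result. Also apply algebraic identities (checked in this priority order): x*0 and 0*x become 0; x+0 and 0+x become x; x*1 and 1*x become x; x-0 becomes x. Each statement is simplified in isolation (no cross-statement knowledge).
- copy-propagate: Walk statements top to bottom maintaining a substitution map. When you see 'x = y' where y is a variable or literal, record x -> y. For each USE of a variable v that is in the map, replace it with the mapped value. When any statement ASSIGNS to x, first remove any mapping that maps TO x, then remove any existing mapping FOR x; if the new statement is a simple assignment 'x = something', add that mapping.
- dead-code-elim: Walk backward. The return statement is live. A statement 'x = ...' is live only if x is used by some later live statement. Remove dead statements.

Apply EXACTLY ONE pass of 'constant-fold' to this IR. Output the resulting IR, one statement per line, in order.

Answer: c = 6
b = 6
d = b
a = 4
u = b - 6
x = c
return x

Derivation:
Applying constant-fold statement-by-statement:
  [1] c = 6  (unchanged)
  [2] b = 6  (unchanged)
  [3] d = b  (unchanged)
  [4] a = 1 + 3  -> a = 4
  [5] u = b - 6  (unchanged)
  [6] x = c * 1  -> x = c
  [7] return x  (unchanged)
Result (7 stmts):
  c = 6
  b = 6
  d = b
  a = 4
  u = b - 6
  x = c
  return x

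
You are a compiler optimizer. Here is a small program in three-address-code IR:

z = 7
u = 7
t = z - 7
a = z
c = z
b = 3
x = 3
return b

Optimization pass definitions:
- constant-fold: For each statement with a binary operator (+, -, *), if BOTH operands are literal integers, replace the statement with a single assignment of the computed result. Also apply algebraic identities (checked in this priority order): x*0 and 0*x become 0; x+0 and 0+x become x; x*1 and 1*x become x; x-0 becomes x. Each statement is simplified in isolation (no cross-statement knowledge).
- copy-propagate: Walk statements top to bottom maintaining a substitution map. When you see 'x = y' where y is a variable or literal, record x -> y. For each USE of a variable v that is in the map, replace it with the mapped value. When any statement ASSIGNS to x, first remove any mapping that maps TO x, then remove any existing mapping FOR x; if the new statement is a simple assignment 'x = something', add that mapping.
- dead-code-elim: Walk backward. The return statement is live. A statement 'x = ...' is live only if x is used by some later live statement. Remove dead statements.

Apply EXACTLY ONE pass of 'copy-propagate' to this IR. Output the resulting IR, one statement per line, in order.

Answer: z = 7
u = 7
t = 7 - 7
a = 7
c = 7
b = 3
x = 3
return 3

Derivation:
Applying copy-propagate statement-by-statement:
  [1] z = 7  (unchanged)
  [2] u = 7  (unchanged)
  [3] t = z - 7  -> t = 7 - 7
  [4] a = z  -> a = 7
  [5] c = z  -> c = 7
  [6] b = 3  (unchanged)
  [7] x = 3  (unchanged)
  [8] return b  -> return 3
Result (8 stmts):
  z = 7
  u = 7
  t = 7 - 7
  a = 7
  c = 7
  b = 3
  x = 3
  return 3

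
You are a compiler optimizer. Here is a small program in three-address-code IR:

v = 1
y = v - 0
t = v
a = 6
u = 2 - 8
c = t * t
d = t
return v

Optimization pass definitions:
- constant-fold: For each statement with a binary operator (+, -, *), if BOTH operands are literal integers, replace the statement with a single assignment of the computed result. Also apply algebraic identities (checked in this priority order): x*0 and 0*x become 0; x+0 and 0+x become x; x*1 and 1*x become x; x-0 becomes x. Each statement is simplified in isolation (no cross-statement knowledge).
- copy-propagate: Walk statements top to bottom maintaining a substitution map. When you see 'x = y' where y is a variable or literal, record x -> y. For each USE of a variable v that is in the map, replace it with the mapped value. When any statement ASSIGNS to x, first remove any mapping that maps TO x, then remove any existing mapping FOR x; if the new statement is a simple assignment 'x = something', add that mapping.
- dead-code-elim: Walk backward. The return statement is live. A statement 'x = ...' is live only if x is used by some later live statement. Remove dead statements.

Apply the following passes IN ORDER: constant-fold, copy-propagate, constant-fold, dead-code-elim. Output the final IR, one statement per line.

Answer: return 1

Derivation:
Initial IR:
  v = 1
  y = v - 0
  t = v
  a = 6
  u = 2 - 8
  c = t * t
  d = t
  return v
After constant-fold (8 stmts):
  v = 1
  y = v
  t = v
  a = 6
  u = -6
  c = t * t
  d = t
  return v
After copy-propagate (8 stmts):
  v = 1
  y = 1
  t = 1
  a = 6
  u = -6
  c = 1 * 1
  d = 1
  return 1
After constant-fold (8 stmts):
  v = 1
  y = 1
  t = 1
  a = 6
  u = -6
  c = 1
  d = 1
  return 1
After dead-code-elim (1 stmts):
  return 1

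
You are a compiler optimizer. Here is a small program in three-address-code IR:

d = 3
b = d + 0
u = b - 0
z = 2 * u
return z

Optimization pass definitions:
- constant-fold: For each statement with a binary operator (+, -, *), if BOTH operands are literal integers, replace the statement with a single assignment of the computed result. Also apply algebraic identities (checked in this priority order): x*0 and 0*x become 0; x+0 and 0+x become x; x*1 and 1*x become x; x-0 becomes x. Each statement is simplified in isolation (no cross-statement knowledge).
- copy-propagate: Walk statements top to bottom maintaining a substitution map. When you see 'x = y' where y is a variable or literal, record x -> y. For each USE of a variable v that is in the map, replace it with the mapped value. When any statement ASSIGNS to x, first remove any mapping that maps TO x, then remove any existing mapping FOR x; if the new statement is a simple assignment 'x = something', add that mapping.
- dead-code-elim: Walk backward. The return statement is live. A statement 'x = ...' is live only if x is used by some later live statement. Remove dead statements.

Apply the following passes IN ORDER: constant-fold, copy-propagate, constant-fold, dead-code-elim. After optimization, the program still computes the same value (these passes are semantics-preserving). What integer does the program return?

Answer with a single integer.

Initial IR:
  d = 3
  b = d + 0
  u = b - 0
  z = 2 * u
  return z
After constant-fold (5 stmts):
  d = 3
  b = d
  u = b
  z = 2 * u
  return z
After copy-propagate (5 stmts):
  d = 3
  b = 3
  u = 3
  z = 2 * 3
  return z
After constant-fold (5 stmts):
  d = 3
  b = 3
  u = 3
  z = 6
  return z
After dead-code-elim (2 stmts):
  z = 6
  return z
Evaluate:
  d = 3  =>  d = 3
  b = d + 0  =>  b = 3
  u = b - 0  =>  u = 3
  z = 2 * u  =>  z = 6
  return z = 6

Answer: 6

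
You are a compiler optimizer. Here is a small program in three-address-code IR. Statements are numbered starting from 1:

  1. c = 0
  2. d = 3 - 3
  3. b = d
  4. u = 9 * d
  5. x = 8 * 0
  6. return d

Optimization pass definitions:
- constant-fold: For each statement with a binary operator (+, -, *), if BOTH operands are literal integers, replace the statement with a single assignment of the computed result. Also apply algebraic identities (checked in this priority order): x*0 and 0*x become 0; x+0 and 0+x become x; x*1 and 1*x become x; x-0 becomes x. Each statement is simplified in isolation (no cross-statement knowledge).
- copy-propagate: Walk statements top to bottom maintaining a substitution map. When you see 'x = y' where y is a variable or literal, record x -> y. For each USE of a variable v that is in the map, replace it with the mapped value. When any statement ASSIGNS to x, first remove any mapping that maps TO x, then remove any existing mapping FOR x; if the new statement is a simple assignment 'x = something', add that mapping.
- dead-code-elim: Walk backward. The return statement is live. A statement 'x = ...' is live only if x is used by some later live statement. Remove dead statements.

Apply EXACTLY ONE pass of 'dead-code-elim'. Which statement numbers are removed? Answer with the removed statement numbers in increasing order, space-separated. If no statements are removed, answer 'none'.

Answer: 1 3 4 5

Derivation:
Backward liveness scan:
Stmt 1 'c = 0': DEAD (c not in live set [])
Stmt 2 'd = 3 - 3': KEEP (d is live); live-in = []
Stmt 3 'b = d': DEAD (b not in live set ['d'])
Stmt 4 'u = 9 * d': DEAD (u not in live set ['d'])
Stmt 5 'x = 8 * 0': DEAD (x not in live set ['d'])
Stmt 6 'return d': KEEP (return); live-in = ['d']
Removed statement numbers: [1, 3, 4, 5]
Surviving IR:
  d = 3 - 3
  return d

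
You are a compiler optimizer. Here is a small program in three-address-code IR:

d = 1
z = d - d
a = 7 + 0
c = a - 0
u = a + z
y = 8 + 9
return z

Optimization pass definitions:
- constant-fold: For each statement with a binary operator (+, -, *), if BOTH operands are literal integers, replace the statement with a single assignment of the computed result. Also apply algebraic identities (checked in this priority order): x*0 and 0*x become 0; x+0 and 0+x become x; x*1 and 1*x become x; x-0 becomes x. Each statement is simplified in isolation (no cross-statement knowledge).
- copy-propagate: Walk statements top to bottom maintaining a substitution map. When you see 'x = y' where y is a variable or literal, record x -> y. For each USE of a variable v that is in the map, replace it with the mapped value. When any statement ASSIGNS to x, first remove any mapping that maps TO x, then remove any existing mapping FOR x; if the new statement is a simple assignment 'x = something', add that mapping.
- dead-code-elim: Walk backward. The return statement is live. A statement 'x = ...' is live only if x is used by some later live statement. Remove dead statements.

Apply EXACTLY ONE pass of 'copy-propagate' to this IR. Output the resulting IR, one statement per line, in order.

Applying copy-propagate statement-by-statement:
  [1] d = 1  (unchanged)
  [2] z = d - d  -> z = 1 - 1
  [3] a = 7 + 0  (unchanged)
  [4] c = a - 0  (unchanged)
  [5] u = a + z  (unchanged)
  [6] y = 8 + 9  (unchanged)
  [7] return z  (unchanged)
Result (7 stmts):
  d = 1
  z = 1 - 1
  a = 7 + 0
  c = a - 0
  u = a + z
  y = 8 + 9
  return z

Answer: d = 1
z = 1 - 1
a = 7 + 0
c = a - 0
u = a + z
y = 8 + 9
return z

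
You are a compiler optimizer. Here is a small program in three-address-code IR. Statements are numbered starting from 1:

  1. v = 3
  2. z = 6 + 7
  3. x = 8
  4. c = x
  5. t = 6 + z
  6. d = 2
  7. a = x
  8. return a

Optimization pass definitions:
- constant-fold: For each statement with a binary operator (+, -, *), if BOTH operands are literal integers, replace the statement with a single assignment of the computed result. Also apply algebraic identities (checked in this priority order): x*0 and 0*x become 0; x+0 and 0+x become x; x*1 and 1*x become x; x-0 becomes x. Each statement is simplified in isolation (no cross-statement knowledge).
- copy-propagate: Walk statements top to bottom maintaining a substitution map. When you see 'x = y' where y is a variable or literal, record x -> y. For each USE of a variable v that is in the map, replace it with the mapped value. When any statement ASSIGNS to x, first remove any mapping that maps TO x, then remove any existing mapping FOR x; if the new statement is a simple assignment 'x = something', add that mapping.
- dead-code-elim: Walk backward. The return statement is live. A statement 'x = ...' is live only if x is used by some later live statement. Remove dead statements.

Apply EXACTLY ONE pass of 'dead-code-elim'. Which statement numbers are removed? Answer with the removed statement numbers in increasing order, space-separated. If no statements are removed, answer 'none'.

Answer: 1 2 4 5 6

Derivation:
Backward liveness scan:
Stmt 1 'v = 3': DEAD (v not in live set [])
Stmt 2 'z = 6 + 7': DEAD (z not in live set [])
Stmt 3 'x = 8': KEEP (x is live); live-in = []
Stmt 4 'c = x': DEAD (c not in live set ['x'])
Stmt 5 't = 6 + z': DEAD (t not in live set ['x'])
Stmt 6 'd = 2': DEAD (d not in live set ['x'])
Stmt 7 'a = x': KEEP (a is live); live-in = ['x']
Stmt 8 'return a': KEEP (return); live-in = ['a']
Removed statement numbers: [1, 2, 4, 5, 6]
Surviving IR:
  x = 8
  a = x
  return a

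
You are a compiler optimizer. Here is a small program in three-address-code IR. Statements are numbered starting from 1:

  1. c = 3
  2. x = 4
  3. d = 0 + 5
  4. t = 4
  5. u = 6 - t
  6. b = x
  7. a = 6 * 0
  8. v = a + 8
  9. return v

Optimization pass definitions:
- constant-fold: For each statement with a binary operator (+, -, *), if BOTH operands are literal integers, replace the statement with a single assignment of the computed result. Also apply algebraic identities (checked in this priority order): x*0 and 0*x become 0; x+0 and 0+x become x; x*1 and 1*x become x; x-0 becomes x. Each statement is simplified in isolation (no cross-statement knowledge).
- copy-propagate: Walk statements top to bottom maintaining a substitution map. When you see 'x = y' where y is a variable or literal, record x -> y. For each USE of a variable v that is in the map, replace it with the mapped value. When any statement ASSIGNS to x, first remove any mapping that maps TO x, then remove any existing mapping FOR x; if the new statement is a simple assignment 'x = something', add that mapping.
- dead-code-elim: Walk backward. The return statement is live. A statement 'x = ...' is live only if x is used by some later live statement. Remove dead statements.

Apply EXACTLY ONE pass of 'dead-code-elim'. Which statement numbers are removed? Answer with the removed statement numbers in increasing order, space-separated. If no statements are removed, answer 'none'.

Backward liveness scan:
Stmt 1 'c = 3': DEAD (c not in live set [])
Stmt 2 'x = 4': DEAD (x not in live set [])
Stmt 3 'd = 0 + 5': DEAD (d not in live set [])
Stmt 4 't = 4': DEAD (t not in live set [])
Stmt 5 'u = 6 - t': DEAD (u not in live set [])
Stmt 6 'b = x': DEAD (b not in live set [])
Stmt 7 'a = 6 * 0': KEEP (a is live); live-in = []
Stmt 8 'v = a + 8': KEEP (v is live); live-in = ['a']
Stmt 9 'return v': KEEP (return); live-in = ['v']
Removed statement numbers: [1, 2, 3, 4, 5, 6]
Surviving IR:
  a = 6 * 0
  v = a + 8
  return v

Answer: 1 2 3 4 5 6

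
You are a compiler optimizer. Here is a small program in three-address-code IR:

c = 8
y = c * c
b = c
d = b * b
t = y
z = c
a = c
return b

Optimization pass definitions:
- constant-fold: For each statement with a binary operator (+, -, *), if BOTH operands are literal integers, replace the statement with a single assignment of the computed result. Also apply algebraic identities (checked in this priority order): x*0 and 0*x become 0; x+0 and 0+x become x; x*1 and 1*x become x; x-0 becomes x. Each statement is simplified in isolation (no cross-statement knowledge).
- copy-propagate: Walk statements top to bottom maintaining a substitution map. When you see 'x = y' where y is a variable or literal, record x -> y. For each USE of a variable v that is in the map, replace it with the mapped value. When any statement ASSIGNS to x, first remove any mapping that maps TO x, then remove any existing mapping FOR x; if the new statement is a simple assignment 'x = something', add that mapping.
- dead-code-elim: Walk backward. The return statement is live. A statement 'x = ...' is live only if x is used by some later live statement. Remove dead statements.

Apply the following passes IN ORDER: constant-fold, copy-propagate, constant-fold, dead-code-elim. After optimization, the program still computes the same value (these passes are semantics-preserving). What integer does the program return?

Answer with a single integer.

Answer: 8

Derivation:
Initial IR:
  c = 8
  y = c * c
  b = c
  d = b * b
  t = y
  z = c
  a = c
  return b
After constant-fold (8 stmts):
  c = 8
  y = c * c
  b = c
  d = b * b
  t = y
  z = c
  a = c
  return b
After copy-propagate (8 stmts):
  c = 8
  y = 8 * 8
  b = 8
  d = 8 * 8
  t = y
  z = 8
  a = 8
  return 8
After constant-fold (8 stmts):
  c = 8
  y = 64
  b = 8
  d = 64
  t = y
  z = 8
  a = 8
  return 8
After dead-code-elim (1 stmts):
  return 8
Evaluate:
  c = 8  =>  c = 8
  y = c * c  =>  y = 64
  b = c  =>  b = 8
  d = b * b  =>  d = 64
  t = y  =>  t = 64
  z = c  =>  z = 8
  a = c  =>  a = 8
  return b = 8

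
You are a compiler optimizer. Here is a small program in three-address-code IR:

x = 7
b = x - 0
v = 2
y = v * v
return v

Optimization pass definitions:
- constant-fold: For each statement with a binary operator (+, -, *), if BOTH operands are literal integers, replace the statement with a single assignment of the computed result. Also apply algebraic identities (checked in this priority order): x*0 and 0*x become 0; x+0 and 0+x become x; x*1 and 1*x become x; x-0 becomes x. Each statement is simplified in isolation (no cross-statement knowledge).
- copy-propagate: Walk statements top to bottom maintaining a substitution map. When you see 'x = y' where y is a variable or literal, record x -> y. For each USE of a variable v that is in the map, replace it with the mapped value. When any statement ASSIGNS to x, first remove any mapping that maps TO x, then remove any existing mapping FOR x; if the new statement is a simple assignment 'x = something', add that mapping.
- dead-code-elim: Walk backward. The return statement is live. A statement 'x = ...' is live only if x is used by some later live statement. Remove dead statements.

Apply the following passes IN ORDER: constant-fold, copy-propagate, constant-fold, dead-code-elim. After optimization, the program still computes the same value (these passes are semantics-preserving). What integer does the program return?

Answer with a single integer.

Initial IR:
  x = 7
  b = x - 0
  v = 2
  y = v * v
  return v
After constant-fold (5 stmts):
  x = 7
  b = x
  v = 2
  y = v * v
  return v
After copy-propagate (5 stmts):
  x = 7
  b = 7
  v = 2
  y = 2 * 2
  return 2
After constant-fold (5 stmts):
  x = 7
  b = 7
  v = 2
  y = 4
  return 2
After dead-code-elim (1 stmts):
  return 2
Evaluate:
  x = 7  =>  x = 7
  b = x - 0  =>  b = 7
  v = 2  =>  v = 2
  y = v * v  =>  y = 4
  return v = 2

Answer: 2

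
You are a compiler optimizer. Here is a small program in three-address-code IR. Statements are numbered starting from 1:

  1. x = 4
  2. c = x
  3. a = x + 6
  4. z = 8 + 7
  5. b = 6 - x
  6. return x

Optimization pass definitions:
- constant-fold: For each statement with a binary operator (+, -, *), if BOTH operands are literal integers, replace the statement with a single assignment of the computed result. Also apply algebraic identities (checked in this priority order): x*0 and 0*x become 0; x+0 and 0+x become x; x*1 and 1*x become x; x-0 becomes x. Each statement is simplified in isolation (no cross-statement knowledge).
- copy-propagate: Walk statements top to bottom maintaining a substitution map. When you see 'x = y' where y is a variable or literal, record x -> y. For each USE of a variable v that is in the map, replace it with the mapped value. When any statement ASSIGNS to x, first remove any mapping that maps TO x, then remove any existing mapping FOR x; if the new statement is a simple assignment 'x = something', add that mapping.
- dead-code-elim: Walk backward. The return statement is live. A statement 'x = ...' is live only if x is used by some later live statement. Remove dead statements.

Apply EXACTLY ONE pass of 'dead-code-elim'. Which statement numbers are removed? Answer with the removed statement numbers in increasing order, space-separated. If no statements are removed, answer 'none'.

Answer: 2 3 4 5

Derivation:
Backward liveness scan:
Stmt 1 'x = 4': KEEP (x is live); live-in = []
Stmt 2 'c = x': DEAD (c not in live set ['x'])
Stmt 3 'a = x + 6': DEAD (a not in live set ['x'])
Stmt 4 'z = 8 + 7': DEAD (z not in live set ['x'])
Stmt 5 'b = 6 - x': DEAD (b not in live set ['x'])
Stmt 6 'return x': KEEP (return); live-in = ['x']
Removed statement numbers: [2, 3, 4, 5]
Surviving IR:
  x = 4
  return x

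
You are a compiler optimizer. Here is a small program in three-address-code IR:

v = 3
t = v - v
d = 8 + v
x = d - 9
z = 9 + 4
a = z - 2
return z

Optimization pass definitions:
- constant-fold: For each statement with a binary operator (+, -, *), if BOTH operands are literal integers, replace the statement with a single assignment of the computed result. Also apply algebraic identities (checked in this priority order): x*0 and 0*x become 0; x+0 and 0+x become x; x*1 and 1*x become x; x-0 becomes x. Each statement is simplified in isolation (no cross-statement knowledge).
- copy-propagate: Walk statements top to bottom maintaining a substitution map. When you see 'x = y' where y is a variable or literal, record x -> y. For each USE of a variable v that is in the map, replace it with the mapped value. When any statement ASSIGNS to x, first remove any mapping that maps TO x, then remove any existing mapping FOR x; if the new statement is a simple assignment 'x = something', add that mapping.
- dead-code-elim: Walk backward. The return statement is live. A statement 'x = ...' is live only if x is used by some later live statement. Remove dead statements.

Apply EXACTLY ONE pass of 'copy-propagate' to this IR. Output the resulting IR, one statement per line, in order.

Applying copy-propagate statement-by-statement:
  [1] v = 3  (unchanged)
  [2] t = v - v  -> t = 3 - 3
  [3] d = 8 + v  -> d = 8 + 3
  [4] x = d - 9  (unchanged)
  [5] z = 9 + 4  (unchanged)
  [6] a = z - 2  (unchanged)
  [7] return z  (unchanged)
Result (7 stmts):
  v = 3
  t = 3 - 3
  d = 8 + 3
  x = d - 9
  z = 9 + 4
  a = z - 2
  return z

Answer: v = 3
t = 3 - 3
d = 8 + 3
x = d - 9
z = 9 + 4
a = z - 2
return z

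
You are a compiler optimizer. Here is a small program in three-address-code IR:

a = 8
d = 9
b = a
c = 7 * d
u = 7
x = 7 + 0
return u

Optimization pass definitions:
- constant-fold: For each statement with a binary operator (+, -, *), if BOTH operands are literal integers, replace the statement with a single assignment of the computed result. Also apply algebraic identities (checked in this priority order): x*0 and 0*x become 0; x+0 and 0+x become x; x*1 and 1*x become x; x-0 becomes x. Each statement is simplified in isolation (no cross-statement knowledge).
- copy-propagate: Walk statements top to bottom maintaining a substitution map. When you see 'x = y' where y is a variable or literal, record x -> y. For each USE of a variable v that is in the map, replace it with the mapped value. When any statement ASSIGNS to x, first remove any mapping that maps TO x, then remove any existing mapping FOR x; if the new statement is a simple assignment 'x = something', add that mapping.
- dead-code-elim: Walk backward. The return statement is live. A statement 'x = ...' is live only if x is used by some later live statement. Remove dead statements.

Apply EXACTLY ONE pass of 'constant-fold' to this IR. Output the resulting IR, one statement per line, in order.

Applying constant-fold statement-by-statement:
  [1] a = 8  (unchanged)
  [2] d = 9  (unchanged)
  [3] b = a  (unchanged)
  [4] c = 7 * d  (unchanged)
  [5] u = 7  (unchanged)
  [6] x = 7 + 0  -> x = 7
  [7] return u  (unchanged)
Result (7 stmts):
  a = 8
  d = 9
  b = a
  c = 7 * d
  u = 7
  x = 7
  return u

Answer: a = 8
d = 9
b = a
c = 7 * d
u = 7
x = 7
return u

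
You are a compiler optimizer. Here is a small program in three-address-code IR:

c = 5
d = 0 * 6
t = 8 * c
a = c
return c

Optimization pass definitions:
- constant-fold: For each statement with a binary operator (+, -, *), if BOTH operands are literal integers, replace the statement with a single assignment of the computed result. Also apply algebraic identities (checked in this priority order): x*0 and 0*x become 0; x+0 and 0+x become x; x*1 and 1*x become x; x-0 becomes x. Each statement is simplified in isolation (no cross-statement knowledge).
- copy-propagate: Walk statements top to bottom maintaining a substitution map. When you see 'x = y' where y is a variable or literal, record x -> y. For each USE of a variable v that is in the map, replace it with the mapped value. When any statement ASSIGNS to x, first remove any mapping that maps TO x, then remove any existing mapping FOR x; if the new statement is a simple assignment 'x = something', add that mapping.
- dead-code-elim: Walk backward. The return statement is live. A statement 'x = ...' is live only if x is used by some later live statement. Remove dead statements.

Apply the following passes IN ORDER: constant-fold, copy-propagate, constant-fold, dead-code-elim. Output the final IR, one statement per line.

Answer: return 5

Derivation:
Initial IR:
  c = 5
  d = 0 * 6
  t = 8 * c
  a = c
  return c
After constant-fold (5 stmts):
  c = 5
  d = 0
  t = 8 * c
  a = c
  return c
After copy-propagate (5 stmts):
  c = 5
  d = 0
  t = 8 * 5
  a = 5
  return 5
After constant-fold (5 stmts):
  c = 5
  d = 0
  t = 40
  a = 5
  return 5
After dead-code-elim (1 stmts):
  return 5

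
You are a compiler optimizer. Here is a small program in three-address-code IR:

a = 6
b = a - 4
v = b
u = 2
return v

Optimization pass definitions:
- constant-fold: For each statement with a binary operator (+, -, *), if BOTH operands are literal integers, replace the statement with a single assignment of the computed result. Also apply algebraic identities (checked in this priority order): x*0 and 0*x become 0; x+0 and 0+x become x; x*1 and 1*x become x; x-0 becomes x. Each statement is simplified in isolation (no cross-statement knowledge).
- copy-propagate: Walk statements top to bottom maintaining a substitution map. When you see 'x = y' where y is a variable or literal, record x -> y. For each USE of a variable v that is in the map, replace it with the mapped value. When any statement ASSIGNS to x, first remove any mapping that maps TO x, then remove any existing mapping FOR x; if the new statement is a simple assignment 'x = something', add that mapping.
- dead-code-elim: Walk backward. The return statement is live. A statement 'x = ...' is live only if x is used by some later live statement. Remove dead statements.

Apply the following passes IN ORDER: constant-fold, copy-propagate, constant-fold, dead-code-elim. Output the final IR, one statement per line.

Answer: b = 2
return b

Derivation:
Initial IR:
  a = 6
  b = a - 4
  v = b
  u = 2
  return v
After constant-fold (5 stmts):
  a = 6
  b = a - 4
  v = b
  u = 2
  return v
After copy-propagate (5 stmts):
  a = 6
  b = 6 - 4
  v = b
  u = 2
  return b
After constant-fold (5 stmts):
  a = 6
  b = 2
  v = b
  u = 2
  return b
After dead-code-elim (2 stmts):
  b = 2
  return b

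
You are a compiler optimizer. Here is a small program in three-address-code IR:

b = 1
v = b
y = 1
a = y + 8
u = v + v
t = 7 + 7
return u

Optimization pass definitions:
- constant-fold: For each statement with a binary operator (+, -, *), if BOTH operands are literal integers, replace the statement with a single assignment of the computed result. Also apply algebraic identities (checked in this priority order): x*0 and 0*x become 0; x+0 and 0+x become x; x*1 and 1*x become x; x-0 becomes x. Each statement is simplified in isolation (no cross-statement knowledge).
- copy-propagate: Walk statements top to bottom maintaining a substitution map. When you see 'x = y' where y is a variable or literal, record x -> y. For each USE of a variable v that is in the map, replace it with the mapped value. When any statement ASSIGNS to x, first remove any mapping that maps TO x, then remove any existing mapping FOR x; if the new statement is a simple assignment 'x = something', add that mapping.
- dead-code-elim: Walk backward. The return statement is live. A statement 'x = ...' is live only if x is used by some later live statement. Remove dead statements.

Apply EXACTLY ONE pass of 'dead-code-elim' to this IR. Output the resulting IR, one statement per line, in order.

Applying dead-code-elim statement-by-statement:
  [7] return u  -> KEEP (return); live=['u']
  [6] t = 7 + 7  -> DEAD (t not live)
  [5] u = v + v  -> KEEP; live=['v']
  [4] a = y + 8  -> DEAD (a not live)
  [3] y = 1  -> DEAD (y not live)
  [2] v = b  -> KEEP; live=['b']
  [1] b = 1  -> KEEP; live=[]
Result (4 stmts):
  b = 1
  v = b
  u = v + v
  return u

Answer: b = 1
v = b
u = v + v
return u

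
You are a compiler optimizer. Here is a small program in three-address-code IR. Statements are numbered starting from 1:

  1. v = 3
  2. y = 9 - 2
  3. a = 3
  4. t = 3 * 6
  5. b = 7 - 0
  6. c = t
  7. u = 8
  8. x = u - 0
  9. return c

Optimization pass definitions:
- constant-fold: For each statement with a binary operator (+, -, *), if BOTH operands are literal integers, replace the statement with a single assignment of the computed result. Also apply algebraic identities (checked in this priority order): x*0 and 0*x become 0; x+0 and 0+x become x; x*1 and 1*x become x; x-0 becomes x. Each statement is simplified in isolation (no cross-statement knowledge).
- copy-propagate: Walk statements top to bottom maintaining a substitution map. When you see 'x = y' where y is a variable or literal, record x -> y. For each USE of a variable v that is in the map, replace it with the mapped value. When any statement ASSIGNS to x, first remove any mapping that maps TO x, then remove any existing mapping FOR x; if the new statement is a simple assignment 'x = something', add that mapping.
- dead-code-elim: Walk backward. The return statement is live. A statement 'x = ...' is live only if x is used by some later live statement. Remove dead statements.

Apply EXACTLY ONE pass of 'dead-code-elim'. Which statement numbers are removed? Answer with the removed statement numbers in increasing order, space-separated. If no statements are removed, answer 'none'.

Backward liveness scan:
Stmt 1 'v = 3': DEAD (v not in live set [])
Stmt 2 'y = 9 - 2': DEAD (y not in live set [])
Stmt 3 'a = 3': DEAD (a not in live set [])
Stmt 4 't = 3 * 6': KEEP (t is live); live-in = []
Stmt 5 'b = 7 - 0': DEAD (b not in live set ['t'])
Stmt 6 'c = t': KEEP (c is live); live-in = ['t']
Stmt 7 'u = 8': DEAD (u not in live set ['c'])
Stmt 8 'x = u - 0': DEAD (x not in live set ['c'])
Stmt 9 'return c': KEEP (return); live-in = ['c']
Removed statement numbers: [1, 2, 3, 5, 7, 8]
Surviving IR:
  t = 3 * 6
  c = t
  return c

Answer: 1 2 3 5 7 8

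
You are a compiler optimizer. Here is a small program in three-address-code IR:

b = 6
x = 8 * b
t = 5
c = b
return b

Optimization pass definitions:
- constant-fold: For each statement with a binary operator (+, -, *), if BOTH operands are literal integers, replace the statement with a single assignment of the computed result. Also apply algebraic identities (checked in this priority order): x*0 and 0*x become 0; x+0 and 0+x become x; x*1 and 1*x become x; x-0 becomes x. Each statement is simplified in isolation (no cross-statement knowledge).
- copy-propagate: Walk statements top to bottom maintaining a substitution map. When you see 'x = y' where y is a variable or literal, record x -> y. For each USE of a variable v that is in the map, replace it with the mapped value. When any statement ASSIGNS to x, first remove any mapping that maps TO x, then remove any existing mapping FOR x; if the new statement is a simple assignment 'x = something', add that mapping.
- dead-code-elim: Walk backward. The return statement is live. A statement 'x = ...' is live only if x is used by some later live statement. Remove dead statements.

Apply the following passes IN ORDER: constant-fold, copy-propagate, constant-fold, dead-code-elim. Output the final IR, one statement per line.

Answer: return 6

Derivation:
Initial IR:
  b = 6
  x = 8 * b
  t = 5
  c = b
  return b
After constant-fold (5 stmts):
  b = 6
  x = 8 * b
  t = 5
  c = b
  return b
After copy-propagate (5 stmts):
  b = 6
  x = 8 * 6
  t = 5
  c = 6
  return 6
After constant-fold (5 stmts):
  b = 6
  x = 48
  t = 5
  c = 6
  return 6
After dead-code-elim (1 stmts):
  return 6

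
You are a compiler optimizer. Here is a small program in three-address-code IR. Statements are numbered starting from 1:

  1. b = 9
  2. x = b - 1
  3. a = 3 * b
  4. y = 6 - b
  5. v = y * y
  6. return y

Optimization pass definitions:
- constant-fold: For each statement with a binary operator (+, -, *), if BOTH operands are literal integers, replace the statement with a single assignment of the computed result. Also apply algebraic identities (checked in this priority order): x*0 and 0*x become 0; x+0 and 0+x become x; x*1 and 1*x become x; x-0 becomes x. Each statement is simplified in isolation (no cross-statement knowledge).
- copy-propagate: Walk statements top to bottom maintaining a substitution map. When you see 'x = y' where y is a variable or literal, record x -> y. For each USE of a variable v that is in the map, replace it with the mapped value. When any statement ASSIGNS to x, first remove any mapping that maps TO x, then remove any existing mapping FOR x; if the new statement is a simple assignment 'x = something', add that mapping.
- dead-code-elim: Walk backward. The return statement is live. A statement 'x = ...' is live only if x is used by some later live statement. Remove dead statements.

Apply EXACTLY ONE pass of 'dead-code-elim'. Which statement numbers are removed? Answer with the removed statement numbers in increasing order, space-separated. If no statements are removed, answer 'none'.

Backward liveness scan:
Stmt 1 'b = 9': KEEP (b is live); live-in = []
Stmt 2 'x = b - 1': DEAD (x not in live set ['b'])
Stmt 3 'a = 3 * b': DEAD (a not in live set ['b'])
Stmt 4 'y = 6 - b': KEEP (y is live); live-in = ['b']
Stmt 5 'v = y * y': DEAD (v not in live set ['y'])
Stmt 6 'return y': KEEP (return); live-in = ['y']
Removed statement numbers: [2, 3, 5]
Surviving IR:
  b = 9
  y = 6 - b
  return y

Answer: 2 3 5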